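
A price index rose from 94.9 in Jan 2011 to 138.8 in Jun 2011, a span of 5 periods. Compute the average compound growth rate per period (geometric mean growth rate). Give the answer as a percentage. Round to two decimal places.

7.90%

Growth factor = (138.8/94.9)^(1/5) = (1.462592)^(1/5) = 1.079008
Growth rate = 1.079008 − 1 = 0.079008 = 7.9008%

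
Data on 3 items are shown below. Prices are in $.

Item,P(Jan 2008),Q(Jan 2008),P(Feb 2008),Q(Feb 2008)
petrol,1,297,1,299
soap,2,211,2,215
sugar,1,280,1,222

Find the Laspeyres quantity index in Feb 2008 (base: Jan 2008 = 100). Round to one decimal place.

Laspeyres quantity index uses base-period prices as weights.
ΣP(Jan 2008)·Q(Feb 2008) = 1×299 + 2×215 + 1×222 = 299 + 430 + 222 = 951
ΣP(Jan 2008)·Q(Jan 2008) = 1×297 + 2×211 + 1×280 = 297 + 422 + 280 = 999
Index = 951 / 999 × 100 = 95.1952

95.2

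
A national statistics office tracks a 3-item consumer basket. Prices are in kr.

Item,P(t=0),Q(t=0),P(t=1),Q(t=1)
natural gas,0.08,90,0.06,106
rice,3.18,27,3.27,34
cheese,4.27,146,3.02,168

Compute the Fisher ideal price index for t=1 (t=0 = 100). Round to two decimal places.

Laspeyres component (base-period weights):
ΣP(t=1)Q(t=0) = 0.06×90 + 3.27×27 + 3.02×146 = 5.4 + 88.29 + 440.92 = 534.61
ΣP(t=0)Q(t=0) = 0.08×90 + 3.18×27 + 4.27×146 = 7.2 + 85.86 + 623.42 = 716.48
L = 534.61 / 716.48 × 100 = 74.6162
Paasche component (current-period weights):
ΣP(t=1)Q(t=1) = 0.06×106 + 3.27×34 + 3.02×168 = 6.36 + 111.18 + 507.36 = 624.9
ΣP(t=0)Q(t=1) = 0.08×106 + 3.18×34 + 4.27×168 = 8.48 + 108.12 + 717.36 = 833.96
P = 624.9 / 833.96 × 100 = 74.9317
Fisher = √(L × P) = √(74.6162 × 74.9317) = 74.7737

74.77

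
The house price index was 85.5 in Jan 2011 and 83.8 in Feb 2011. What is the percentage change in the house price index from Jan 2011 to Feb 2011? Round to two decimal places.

Change = (83.8 − 85.5) / 85.5 × 100
       = -1.7 / 85.5 × 100 = -1.9883%

-1.99%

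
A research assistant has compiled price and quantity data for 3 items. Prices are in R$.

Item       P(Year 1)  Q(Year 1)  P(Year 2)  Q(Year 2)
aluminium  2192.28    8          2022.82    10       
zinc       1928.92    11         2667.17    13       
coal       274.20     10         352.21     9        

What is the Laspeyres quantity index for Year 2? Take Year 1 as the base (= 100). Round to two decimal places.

Laspeyres quantity index uses base-period prices as weights.
ΣP(Year 1)·Q(Year 2) = 2192.28×10 + 1928.92×13 + 274.20×9 = 21922.8 + 25075.96 + 2467.8 = 49466.56
ΣP(Year 1)·Q(Year 1) = 2192.28×8 + 1928.92×11 + 274.20×10 = 17538.24 + 21218.12 + 2742 = 41498.36
Index = 49466.56 / 41498.36 × 100 = 119.2012

119.20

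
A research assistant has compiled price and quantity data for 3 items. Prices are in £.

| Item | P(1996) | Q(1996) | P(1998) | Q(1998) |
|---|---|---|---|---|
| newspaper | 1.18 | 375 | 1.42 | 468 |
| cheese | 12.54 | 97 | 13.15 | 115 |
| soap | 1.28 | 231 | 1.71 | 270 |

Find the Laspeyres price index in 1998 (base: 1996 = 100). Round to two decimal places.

112.71

Laspeyres price index uses base-period quantities as weights.
ΣP(1998)·Q(1996) = 1.42×375 + 13.15×97 + 1.71×231 = 532.5 + 1275.55 + 395.01 = 2203.06
ΣP(1996)·Q(1996) = 1.18×375 + 12.54×97 + 1.28×231 = 442.5 + 1216.38 + 295.68 = 1954.56
Index = 2203.06 / 1954.56 × 100 = 112.7139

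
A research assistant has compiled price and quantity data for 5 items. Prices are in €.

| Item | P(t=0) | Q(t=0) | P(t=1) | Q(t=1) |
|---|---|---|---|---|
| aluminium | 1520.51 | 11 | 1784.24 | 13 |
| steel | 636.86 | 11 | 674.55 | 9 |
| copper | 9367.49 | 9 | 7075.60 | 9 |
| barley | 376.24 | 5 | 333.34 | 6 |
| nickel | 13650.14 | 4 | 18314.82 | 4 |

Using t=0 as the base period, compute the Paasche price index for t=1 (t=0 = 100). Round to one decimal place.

100.9

Paasche price index uses current-period quantities as weights.
ΣP(t=1)·Q(t=1) = 1784.24×13 + 674.55×9 + 7075.60×9 + 333.34×6 + 18314.82×4 = 23195.12 + 6070.95 + 63680.4 + 2000.04 + 73259.28 = 168205.79
ΣP(t=0)·Q(t=1) = 1520.51×13 + 636.86×9 + 9367.49×9 + 376.24×6 + 13650.14×4 = 19766.63 + 5731.74 + 84307.41 + 2257.44 + 54600.56 = 166663.78
Index = 168205.79 / 166663.78 × 100 = 100.9252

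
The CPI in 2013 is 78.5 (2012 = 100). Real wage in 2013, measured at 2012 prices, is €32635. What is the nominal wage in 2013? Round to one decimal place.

25618.5

Nominal = Real × (Index/100) = 32635 × (78.5/100)
        = 32635 × 0.785 = 25618.4750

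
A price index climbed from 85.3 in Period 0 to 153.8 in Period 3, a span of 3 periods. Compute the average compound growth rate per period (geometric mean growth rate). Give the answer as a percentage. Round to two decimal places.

21.71%

Growth factor = (153.8/85.3)^(1/3) = (1.803048)^(1/3) = 1.217127
Growth rate = 1.217127 − 1 = 0.217127 = 21.7127%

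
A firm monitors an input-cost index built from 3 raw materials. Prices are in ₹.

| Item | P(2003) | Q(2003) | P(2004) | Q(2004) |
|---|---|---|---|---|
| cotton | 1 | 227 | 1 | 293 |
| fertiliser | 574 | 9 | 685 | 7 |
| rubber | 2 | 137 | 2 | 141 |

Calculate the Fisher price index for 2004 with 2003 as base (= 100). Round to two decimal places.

Laspeyres component (base-period weights):
ΣP(2004)Q(2003) = 1×227 + 685×9 + 2×137 = 227 + 6165 + 274 = 6666
ΣP(2003)Q(2003) = 1×227 + 574×9 + 2×137 = 227 + 5166 + 274 = 5667
L = 6666 / 5667 × 100 = 117.6284
Paasche component (current-period weights):
ΣP(2004)Q(2004) = 1×293 + 685×7 + 2×141 = 293 + 4795 + 282 = 5370
ΣP(2003)Q(2004) = 1×293 + 574×7 + 2×141 = 293 + 4018 + 282 = 4593
P = 5370 / 4593 × 100 = 116.9170
Fisher = √(L × P) = √(117.6284 × 116.9170) = 117.2722

117.27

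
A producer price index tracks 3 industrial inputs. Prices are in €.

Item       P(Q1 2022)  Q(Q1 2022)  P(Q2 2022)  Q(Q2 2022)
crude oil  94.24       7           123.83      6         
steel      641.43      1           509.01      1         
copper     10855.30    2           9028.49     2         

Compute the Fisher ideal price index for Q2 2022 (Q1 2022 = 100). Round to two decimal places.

Laspeyres component (base-period weights):
ΣP(Q2 2022)Q(Q1 2022) = 123.83×7 + 509.01×1 + 9028.49×2 = 866.81 + 509.01 + 18056.98 = 19432.8
ΣP(Q1 2022)Q(Q1 2022) = 94.24×7 + 641.43×1 + 10855.30×2 = 659.68 + 641.43 + 21710.6 = 23011.71
L = 19432.8 / 23011.71 × 100 = 84.4474
Paasche component (current-period weights):
ΣP(Q2 2022)Q(Q2 2022) = 123.83×6 + 509.01×1 + 9028.49×2 = 742.98 + 509.01 + 18056.98 = 19308.97
ΣP(Q1 2022)Q(Q2 2022) = 94.24×6 + 641.43×1 + 10855.30×2 = 565.44 + 641.43 + 21710.6 = 22917.47
P = 19308.97 / 22917.47 × 100 = 84.2544
Fisher = √(L × P) = √(84.4474 × 84.2544) = 84.3508

84.35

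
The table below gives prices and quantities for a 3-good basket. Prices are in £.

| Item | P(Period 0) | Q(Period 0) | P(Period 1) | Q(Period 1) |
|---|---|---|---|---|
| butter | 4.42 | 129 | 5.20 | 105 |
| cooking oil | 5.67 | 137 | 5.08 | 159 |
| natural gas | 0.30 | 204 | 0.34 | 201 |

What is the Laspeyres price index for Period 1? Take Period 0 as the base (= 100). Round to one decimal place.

Laspeyres price index uses base-period quantities as weights.
ΣP(Period 1)·Q(Period 0) = 5.20×129 + 5.08×137 + 0.34×204 = 670.8 + 695.96 + 69.36 = 1436.12
ΣP(Period 0)·Q(Period 0) = 4.42×129 + 5.67×137 + 0.30×204 = 570.18 + 776.79 + 61.2 = 1408.17
Index = 1436.12 / 1408.17 × 100 = 101.9848

102.0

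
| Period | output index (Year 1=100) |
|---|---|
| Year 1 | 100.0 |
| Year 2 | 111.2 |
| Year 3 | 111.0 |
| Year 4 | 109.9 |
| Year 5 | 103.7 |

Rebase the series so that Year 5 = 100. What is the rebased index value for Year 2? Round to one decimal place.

107.2

Rebased(Year 2) = 111.2 / 103.7 × 100 = 107.2324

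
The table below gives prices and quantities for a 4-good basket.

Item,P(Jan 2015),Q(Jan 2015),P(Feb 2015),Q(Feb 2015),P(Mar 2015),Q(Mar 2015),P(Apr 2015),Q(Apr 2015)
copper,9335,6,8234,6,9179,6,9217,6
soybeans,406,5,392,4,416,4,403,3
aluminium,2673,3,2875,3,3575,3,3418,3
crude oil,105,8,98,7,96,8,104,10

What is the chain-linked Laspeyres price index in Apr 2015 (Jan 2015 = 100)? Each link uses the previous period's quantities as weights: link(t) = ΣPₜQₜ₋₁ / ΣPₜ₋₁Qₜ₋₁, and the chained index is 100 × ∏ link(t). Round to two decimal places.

Link Jan 2015→Feb 2015:
ΣP(Feb 2015)Q(Jan 2015) = 8234×6 + 392×5 + 2875×3 + 98×8 = 49404 + 1960 + 8625 + 784 = 60773
ΣP(Jan 2015)Q(Jan 2015) = 9335×6 + 406×5 + 2673×3 + 105×8 = 56010 + 2030 + 8019 + 840 = 66899
link = 60773/66899 = 0.908429
Link Feb 2015→Mar 2015:
ΣP(Mar 2015)Q(Feb 2015) = 9179×6 + 416×4 + 3575×3 + 96×7 = 55074 + 1664 + 10725 + 672 = 68135
ΣP(Feb 2015)Q(Feb 2015) = 8234×6 + 392×4 + 2875×3 + 98×7 = 49404 + 1568 + 8625 + 686 = 60283
link = 68135/60283 = 1.130252
Link Mar 2015→Apr 2015:
ΣP(Apr 2015)Q(Mar 2015) = 9217×6 + 403×4 + 3418×3 + 104×8 = 55302 + 1612 + 10254 + 832 = 68000
ΣP(Mar 2015)Q(Mar 2015) = 9179×6 + 416×4 + 3575×3 + 96×8 = 55074 + 1664 + 10725 + 768 = 68231
link = 68000/68231 = 0.996614
Chained index = 100 × 0.908429 × 1.130252 × 0.996614 = 102.3278

102.33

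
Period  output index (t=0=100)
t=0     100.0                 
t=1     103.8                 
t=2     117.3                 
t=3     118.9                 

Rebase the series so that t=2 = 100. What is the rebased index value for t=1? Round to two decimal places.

88.49

Rebased(t=1) = 103.8 / 117.3 × 100 = 88.4910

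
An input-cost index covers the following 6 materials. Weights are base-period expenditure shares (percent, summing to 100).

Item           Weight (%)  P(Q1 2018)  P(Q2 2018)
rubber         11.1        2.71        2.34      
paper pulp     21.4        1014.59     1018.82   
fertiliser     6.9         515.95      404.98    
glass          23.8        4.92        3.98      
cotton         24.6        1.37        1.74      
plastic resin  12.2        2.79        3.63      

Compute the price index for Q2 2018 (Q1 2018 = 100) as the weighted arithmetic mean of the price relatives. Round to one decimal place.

rubber: 11.1 × (2.34/2.71) = 11.1 × 0.863469 = 9.5845
paper pulp: 21.4 × (1018.82/1014.59) = 21.4 × 1.004169 = 21.4892
fertiliser: 6.9 × (404.98/515.95) = 6.9 × 0.784921 = 5.4160
glass: 23.8 × (3.98/4.92) = 23.8 × 0.808943 = 19.2528
cotton: 24.6 × (1.74/1.37) = 24.6 × 1.270073 = 31.2438
plastic resin: 12.2 × (3.63/2.79) = 12.2 × 1.301075 = 15.8731
Index = Σ wᵢ·(p₁ᵢ/p₀ᵢ) = 9.5845 + 21.4892 + 5.4160 + 19.2528 + 31.2438 + 15.8731 = 102.8594

102.9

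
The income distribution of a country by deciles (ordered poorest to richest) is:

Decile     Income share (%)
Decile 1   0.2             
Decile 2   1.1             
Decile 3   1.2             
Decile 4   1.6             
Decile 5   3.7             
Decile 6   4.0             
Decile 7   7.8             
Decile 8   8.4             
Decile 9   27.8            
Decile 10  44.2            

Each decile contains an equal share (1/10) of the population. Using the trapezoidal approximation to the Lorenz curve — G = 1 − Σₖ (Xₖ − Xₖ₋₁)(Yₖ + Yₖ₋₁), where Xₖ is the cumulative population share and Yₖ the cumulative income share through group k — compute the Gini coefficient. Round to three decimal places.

0.638

Cumulative income shares Yₖ: 0.0020, 0.0130, 0.0250, 0.0410, 0.0780, 0.1180, 0.1960, 0.2800, 0.5580, 1.0000
Σ (Xₖ−Xₖ₋₁)(Yₖ+Yₖ₋₁) = (1/10)(0.0020+0.0000) + (1/10)(0.0130+0.0020) + (1/10)(0.0250+0.0130) + (1/10)(0.0410+0.0250) + (1/10)(0.0780+0.0410) + (1/10)(0.1180+0.0780) + (1/10)(0.1960+0.1180) + (1/10)(0.2800+0.1960) + (1/10)(0.5580+0.2800) + (1/10)(1.0000+0.5580)
  = 0.0002 + 0.0015 + 0.0038 + 0.0066 + 0.0119 + 0.0196 + 0.0314 + 0.0476 + 0.0838 + 0.1558 = 0.3622
G = 1 − 0.3622 = 0.6378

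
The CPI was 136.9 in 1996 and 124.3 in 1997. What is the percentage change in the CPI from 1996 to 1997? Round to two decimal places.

Change = (124.3 − 136.9) / 136.9 × 100
       = -12.6 / 136.9 × 100 = -9.2038%

-9.20%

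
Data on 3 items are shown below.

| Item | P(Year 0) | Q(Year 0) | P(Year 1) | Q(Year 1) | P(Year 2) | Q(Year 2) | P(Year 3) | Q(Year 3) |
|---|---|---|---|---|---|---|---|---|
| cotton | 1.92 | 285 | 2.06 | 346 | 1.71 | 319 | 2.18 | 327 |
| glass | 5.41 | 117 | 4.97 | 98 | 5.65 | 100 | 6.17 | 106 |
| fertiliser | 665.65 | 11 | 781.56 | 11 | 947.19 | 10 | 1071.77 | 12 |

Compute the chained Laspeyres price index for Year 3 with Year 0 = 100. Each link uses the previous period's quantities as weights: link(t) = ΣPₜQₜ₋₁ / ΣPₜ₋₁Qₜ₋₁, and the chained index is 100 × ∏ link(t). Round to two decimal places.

Link Year 0→Year 1:
ΣP(Year 1)Q(Year 0) = 2.06×285 + 4.97×117 + 781.56×11 = 587.1 + 581.49 + 8597.16 = 9765.75
ΣP(Year 0)Q(Year 0) = 1.92×285 + 5.41×117 + 665.65×11 = 547.2 + 632.97 + 7322.15 = 8502.32
link = 9765.75/8502.32 = 1.148598
Link Year 1→Year 2:
ΣP(Year 2)Q(Year 1) = 1.71×346 + 5.65×98 + 947.19×11 = 591.66 + 553.7 + 10419.09 = 11564.45
ΣP(Year 1)Q(Year 1) = 2.06×346 + 4.97×98 + 781.56×11 = 712.76 + 487.06 + 8597.16 = 9796.98
link = 11564.45/9796.98 = 1.180410
Link Year 2→Year 3:
ΣP(Year 3)Q(Year 2) = 2.18×319 + 6.17×100 + 1071.77×10 = 695.42 + 617 + 10717.7 = 12030.12
ΣP(Year 2)Q(Year 2) = 1.71×319 + 5.65×100 + 947.19×10 = 545.49 + 565 + 9471.9 = 10582.39
link = 12030.12/10582.39 = 1.136806
Chained index = 100 × 1.148598 × 1.180410 × 1.136806 = 154.1300

154.13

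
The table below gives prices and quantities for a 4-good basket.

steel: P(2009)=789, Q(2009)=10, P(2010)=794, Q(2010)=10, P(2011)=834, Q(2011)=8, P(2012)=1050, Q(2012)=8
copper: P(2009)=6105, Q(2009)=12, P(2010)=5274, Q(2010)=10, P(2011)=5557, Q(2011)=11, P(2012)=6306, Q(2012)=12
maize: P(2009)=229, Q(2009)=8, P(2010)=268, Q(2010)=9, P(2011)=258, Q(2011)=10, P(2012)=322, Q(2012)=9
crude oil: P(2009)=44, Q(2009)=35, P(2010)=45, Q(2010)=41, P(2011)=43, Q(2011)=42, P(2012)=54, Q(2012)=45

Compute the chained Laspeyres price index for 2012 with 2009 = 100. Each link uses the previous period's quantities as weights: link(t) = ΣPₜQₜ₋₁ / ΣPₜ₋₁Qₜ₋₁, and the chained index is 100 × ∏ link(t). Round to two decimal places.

Link 2009→2010:
ΣP(2010)Q(2009) = 794×10 + 5274×12 + 268×8 + 45×35 = 7940 + 63288 + 2144 + 1575 = 74947
ΣP(2009)Q(2009) = 789×10 + 6105×12 + 229×8 + 44×35 = 7890 + 73260 + 1832 + 1540 = 84522
link = 74947/84522 = 0.886716
Link 2010→2011:
ΣP(2011)Q(2010) = 834×10 + 5557×10 + 258×9 + 43×41 = 8340 + 55570 + 2322 + 1763 = 67995
ΣP(2010)Q(2010) = 794×10 + 5274×10 + 268×9 + 45×41 = 7940 + 52740 + 2412 + 1845 = 64937
link = 67995/64937 = 1.047092
Link 2011→2012:
ΣP(2012)Q(2011) = 1050×8 + 6306×11 + 322×10 + 54×42 = 8400 + 69366 + 3220 + 2268 = 83254
ΣP(2011)Q(2011) = 834×8 + 5557×11 + 258×10 + 43×42 = 6672 + 61127 + 2580 + 1806 = 72185
link = 83254/72185 = 1.153342
Chained index = 100 × 0.886716 × 1.047092 × 1.153342 = 107.0847

107.08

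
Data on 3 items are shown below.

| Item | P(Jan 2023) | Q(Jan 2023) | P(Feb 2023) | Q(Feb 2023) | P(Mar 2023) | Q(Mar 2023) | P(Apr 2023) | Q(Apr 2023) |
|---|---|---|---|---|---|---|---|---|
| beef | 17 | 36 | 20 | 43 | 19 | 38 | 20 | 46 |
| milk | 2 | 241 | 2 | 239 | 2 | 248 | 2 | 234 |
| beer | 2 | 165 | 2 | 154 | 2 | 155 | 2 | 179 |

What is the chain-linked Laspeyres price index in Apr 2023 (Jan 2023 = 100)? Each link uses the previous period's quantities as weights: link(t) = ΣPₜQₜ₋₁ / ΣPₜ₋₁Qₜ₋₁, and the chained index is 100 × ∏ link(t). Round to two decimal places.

Link Jan 2023→Feb 2023:
ΣP(Feb 2023)Q(Jan 2023) = 20×36 + 2×241 + 2×165 = 720 + 482 + 330 = 1532
ΣP(Jan 2023)Q(Jan 2023) = 17×36 + 2×241 + 2×165 = 612 + 482 + 330 = 1424
link = 1532/1424 = 1.075843
Link Feb 2023→Mar 2023:
ΣP(Mar 2023)Q(Feb 2023) = 19×43 + 2×239 + 2×154 = 817 + 478 + 308 = 1603
ΣP(Feb 2023)Q(Feb 2023) = 20×43 + 2×239 + 2×154 = 860 + 478 + 308 = 1646
link = 1603/1646 = 0.973876
Link Mar 2023→Apr 2023:
ΣP(Apr 2023)Q(Mar 2023) = 20×38 + 2×248 + 2×155 = 760 + 496 + 310 = 1566
ΣP(Mar 2023)Q(Mar 2023) = 19×38 + 2×248 + 2×155 = 722 + 496 + 310 = 1528
link = 1566/1528 = 1.024869
Chained index = 100 × 1.075843 × 0.973876 × 1.024869 = 107.3794

107.38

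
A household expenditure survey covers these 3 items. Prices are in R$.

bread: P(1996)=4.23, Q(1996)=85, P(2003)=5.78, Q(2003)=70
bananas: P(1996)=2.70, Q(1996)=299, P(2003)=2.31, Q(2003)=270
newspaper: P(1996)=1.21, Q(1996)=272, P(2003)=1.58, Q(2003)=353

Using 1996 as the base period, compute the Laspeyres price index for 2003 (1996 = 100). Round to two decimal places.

107.74

Laspeyres price index uses base-period quantities as weights.
ΣP(2003)·Q(1996) = 5.78×85 + 2.31×299 + 1.58×272 = 491.3 + 690.69 + 429.76 = 1611.75
ΣP(1996)·Q(1996) = 4.23×85 + 2.70×299 + 1.21×272 = 359.55 + 807.3 + 329.12 = 1495.97
Index = 1611.75 / 1495.97 × 100 = 107.7395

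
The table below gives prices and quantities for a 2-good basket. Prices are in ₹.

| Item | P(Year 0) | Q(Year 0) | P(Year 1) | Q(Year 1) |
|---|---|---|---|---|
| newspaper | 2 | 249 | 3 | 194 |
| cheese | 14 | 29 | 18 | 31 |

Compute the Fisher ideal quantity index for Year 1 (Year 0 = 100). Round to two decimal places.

90.38

Laspeyres component (base-period weights):
ΣP(Year 0)Q(Year 1) = 2×194 + 14×31 = 388 + 434 = 822
ΣP(Year 0)Q(Year 0) = 2×249 + 14×29 = 498 + 406 = 904
L = 822 / 904 × 100 = 90.9292
Paasche component (current-period weights):
ΣP(Year 1)Q(Year 1) = 3×194 + 18×31 = 582 + 558 = 1140
ΣP(Year 1)Q(Year 0) = 3×249 + 18×29 = 747 + 522 = 1269
P = 1140 / 1269 × 100 = 89.8345
Fisher = √(L × P) = √(90.9292 × 89.8345) = 90.3802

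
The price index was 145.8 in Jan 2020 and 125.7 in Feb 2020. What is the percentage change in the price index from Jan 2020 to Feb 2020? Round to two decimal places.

-13.79%

Change = (125.7 − 145.8) / 145.8 × 100
       = -20.1 / 145.8 × 100 = -13.7860%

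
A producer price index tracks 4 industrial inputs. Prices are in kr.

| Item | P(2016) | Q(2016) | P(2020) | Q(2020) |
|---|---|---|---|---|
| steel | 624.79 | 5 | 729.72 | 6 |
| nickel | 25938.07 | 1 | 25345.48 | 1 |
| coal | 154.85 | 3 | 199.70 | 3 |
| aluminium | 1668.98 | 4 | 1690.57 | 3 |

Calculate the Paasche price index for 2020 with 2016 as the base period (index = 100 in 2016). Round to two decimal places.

Paasche price index uses current-period quantities as weights.
ΣP(2020)·Q(2020) = 729.72×6 + 25345.48×1 + 199.70×3 + 1690.57×3 = 4378.32 + 25345.48 + 599.1 + 5071.71 = 35394.61
ΣP(2016)·Q(2020) = 624.79×6 + 25938.07×1 + 154.85×3 + 1668.98×3 = 3748.74 + 25938.07 + 464.55 + 5006.94 = 35158.3
Index = 35394.61 / 35158.3 × 100 = 100.6721

100.67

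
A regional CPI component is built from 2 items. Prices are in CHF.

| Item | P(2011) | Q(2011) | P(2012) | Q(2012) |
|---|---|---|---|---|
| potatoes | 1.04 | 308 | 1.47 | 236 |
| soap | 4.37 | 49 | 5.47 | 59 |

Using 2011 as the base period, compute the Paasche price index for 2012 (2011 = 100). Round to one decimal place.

133.1

Paasche price index uses current-period quantities as weights.
ΣP(2012)·Q(2012) = 1.47×236 + 5.47×59 = 346.92 + 322.73 = 669.65
ΣP(2011)·Q(2012) = 1.04×236 + 4.37×59 = 245.44 + 257.83 = 503.27
Index = 669.65 / 503.27 × 100 = 133.0598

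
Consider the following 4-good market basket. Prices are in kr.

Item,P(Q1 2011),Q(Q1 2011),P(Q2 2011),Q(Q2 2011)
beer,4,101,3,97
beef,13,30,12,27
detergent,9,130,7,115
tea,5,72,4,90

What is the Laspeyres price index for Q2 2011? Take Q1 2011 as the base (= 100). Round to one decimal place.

Laspeyres price index uses base-period quantities as weights.
ΣP(Q2 2011)·Q(Q1 2011) = 3×101 + 12×30 + 7×130 + 4×72 = 303 + 360 + 910 + 288 = 1861
ΣP(Q1 2011)·Q(Q1 2011) = 4×101 + 13×30 + 9×130 + 5×72 = 404 + 390 + 1170 + 360 = 2324
Index = 1861 / 2324 × 100 = 80.0775

80.1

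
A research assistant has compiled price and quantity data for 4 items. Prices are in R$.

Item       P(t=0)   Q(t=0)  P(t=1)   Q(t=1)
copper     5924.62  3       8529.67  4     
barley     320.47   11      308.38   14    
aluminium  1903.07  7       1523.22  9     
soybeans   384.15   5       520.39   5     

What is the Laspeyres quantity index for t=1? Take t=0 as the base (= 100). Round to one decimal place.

129.3

Laspeyres quantity index uses base-period prices as weights.
ΣP(t=0)·Q(t=1) = 5924.62×4 + 320.47×14 + 1903.07×9 + 384.15×5 = 23698.48 + 4486.58 + 17127.63 + 1920.75 = 47233.44
ΣP(t=0)·Q(t=0) = 5924.62×3 + 320.47×11 + 1903.07×7 + 384.15×5 = 17773.86 + 3525.17 + 13321.49 + 1920.75 = 36541.27
Index = 47233.44 / 36541.27 × 100 = 129.2605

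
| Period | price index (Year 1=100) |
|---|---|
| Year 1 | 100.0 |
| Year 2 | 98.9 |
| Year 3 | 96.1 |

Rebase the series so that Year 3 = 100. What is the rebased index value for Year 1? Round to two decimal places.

Rebased(Year 1) = 100.0 / 96.1 × 100 = 104.0583

104.06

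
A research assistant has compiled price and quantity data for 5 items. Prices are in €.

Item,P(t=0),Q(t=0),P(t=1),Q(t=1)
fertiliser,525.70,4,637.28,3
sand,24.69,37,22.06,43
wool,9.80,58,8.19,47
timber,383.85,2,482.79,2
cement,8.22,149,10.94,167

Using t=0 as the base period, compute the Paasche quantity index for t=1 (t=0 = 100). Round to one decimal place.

Paasche quantity index uses current-period prices as weights.
ΣP(t=1)·Q(t=1) = 637.28×3 + 22.06×43 + 8.19×47 + 482.79×2 + 10.94×167 = 1911.84 + 948.58 + 384.93 + 965.58 + 1826.98 = 6037.91
ΣP(t=1)·Q(t=0) = 637.28×4 + 22.06×37 + 8.19×58 + 482.79×2 + 10.94×149 = 2549.12 + 816.22 + 475.02 + 965.58 + 1630.06 = 6436
Index = 6037.91 / 6436 × 100 = 93.8146

93.8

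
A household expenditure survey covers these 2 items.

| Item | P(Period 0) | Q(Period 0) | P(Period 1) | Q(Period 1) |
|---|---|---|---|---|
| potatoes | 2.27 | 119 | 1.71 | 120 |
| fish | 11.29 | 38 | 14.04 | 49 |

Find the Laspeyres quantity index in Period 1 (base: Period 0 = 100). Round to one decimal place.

Laspeyres quantity index uses base-period prices as weights.
ΣP(Period 0)·Q(Period 1) = 2.27×120 + 11.29×49 = 272.4 + 553.21 = 825.61
ΣP(Period 0)·Q(Period 0) = 2.27×119 + 11.29×38 = 270.13 + 429.02 = 699.15
Index = 825.61 / 699.15 × 100 = 118.0877

118.1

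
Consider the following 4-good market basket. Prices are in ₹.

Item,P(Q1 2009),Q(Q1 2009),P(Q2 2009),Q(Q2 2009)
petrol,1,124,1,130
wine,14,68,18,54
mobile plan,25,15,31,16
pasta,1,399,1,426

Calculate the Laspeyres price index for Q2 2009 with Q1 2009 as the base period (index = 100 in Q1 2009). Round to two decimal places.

119.57

Laspeyres price index uses base-period quantities as weights.
ΣP(Q2 2009)·Q(Q1 2009) = 1×124 + 18×68 + 31×15 + 1×399 = 124 + 1224 + 465 + 399 = 2212
ΣP(Q1 2009)·Q(Q1 2009) = 1×124 + 14×68 + 25×15 + 1×399 = 124 + 952 + 375 + 399 = 1850
Index = 2212 / 1850 × 100 = 119.5676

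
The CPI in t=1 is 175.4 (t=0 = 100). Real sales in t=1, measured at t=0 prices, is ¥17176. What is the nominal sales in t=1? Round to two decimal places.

30126.70

Nominal = Real × (Index/100) = 17176 × (175.4/100)
        = 17176 × 1.754 = 30126.7040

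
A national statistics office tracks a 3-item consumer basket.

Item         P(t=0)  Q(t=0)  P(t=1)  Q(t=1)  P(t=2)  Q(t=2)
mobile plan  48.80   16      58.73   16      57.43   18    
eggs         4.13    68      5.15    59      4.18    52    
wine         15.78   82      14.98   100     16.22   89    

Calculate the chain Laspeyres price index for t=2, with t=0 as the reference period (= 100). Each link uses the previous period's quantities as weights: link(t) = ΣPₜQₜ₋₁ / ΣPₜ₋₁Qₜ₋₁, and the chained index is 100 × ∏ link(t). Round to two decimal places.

Link t=0→t=1:
ΣP(t=1)Q(t=0) = 58.73×16 + 5.15×68 + 14.98×82 = 939.68 + 350.2 + 1228.36 = 2518.24
ΣP(t=0)Q(t=0) = 48.80×16 + 4.13×68 + 15.78×82 = 780.8 + 280.84 + 1293.96 = 2355.6
link = 2518.24/2355.6 = 1.069044
Link t=1→t=2:
ΣP(t=2)Q(t=1) = 57.43×16 + 4.18×59 + 16.22×100 = 918.88 + 246.62 + 1622 = 2787.5
ΣP(t=1)Q(t=1) = 58.73×16 + 5.15×59 + 14.98×100 = 939.68 + 303.85 + 1498 = 2741.53
link = 2787.5/2741.53 = 1.016768
Chained index = 100 × 1.069044 × 1.016768 = 108.6970

108.70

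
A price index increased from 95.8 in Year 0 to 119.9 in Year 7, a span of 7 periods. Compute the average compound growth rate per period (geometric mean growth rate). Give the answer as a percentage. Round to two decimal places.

3.26%

Growth factor = (119.9/95.8)^(1/7) = (1.251566)^(1/7) = 1.032576
Growth rate = 1.032576 − 1 = 0.032576 = 3.2576%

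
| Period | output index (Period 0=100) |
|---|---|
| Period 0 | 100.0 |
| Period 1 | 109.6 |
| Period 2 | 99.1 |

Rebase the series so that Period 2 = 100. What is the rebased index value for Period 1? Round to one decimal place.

110.6

Rebased(Period 1) = 109.6 / 99.1 × 100 = 110.5954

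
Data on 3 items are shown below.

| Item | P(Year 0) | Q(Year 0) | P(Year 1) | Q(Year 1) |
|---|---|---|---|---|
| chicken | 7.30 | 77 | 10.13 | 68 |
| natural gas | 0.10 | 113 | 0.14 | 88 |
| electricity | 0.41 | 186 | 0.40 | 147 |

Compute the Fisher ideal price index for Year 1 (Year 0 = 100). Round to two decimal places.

Laspeyres component (base-period weights):
ΣP(Year 1)Q(Year 0) = 10.13×77 + 0.14×113 + 0.40×186 = 780.01 + 15.82 + 74.4 = 870.23
ΣP(Year 0)Q(Year 0) = 7.30×77 + 0.10×113 + 0.41×186 = 562.1 + 11.3 + 76.26 = 649.66
L = 870.23 / 649.66 × 100 = 133.9516
Paasche component (current-period weights):
ΣP(Year 1)Q(Year 1) = 10.13×68 + 0.14×88 + 0.40×147 = 688.84 + 12.32 + 58.8 = 759.96
ΣP(Year 0)Q(Year 1) = 7.30×68 + 0.10×88 + 0.41×147 = 496.4 + 8.8 + 60.27 = 565.47
P = 759.96 / 565.47 × 100 = 134.3944
Fisher = √(L × P) = √(133.9516 × 134.3944) = 134.1728

134.17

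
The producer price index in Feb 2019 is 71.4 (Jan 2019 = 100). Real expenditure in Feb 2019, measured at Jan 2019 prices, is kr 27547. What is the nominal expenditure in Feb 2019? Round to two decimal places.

19668.56

Nominal = Real × (Index/100) = 27547 × (71.4/100)
        = 27547 × 0.714 = 19668.5580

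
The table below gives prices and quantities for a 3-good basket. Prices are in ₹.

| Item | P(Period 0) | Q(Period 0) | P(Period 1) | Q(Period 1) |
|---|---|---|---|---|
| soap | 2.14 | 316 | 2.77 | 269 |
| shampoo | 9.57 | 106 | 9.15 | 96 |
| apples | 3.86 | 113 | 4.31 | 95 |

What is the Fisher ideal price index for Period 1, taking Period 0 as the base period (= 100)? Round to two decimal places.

Laspeyres component (base-period weights):
ΣP(Period 1)Q(Period 0) = 2.77×316 + 9.15×106 + 4.31×113 = 875.32 + 969.9 + 487.03 = 2332.25
ΣP(Period 0)Q(Period 0) = 2.14×316 + 9.57×106 + 3.86×113 = 676.24 + 1014.42 + 436.18 = 2126.84
L = 2332.25 / 2126.84 × 100 = 109.6580
Paasche component (current-period weights):
ΣP(Period 1)Q(Period 1) = 2.77×269 + 9.15×96 + 4.31×95 = 745.13 + 878.4 + 409.45 = 2032.98
ΣP(Period 0)Q(Period 1) = 2.14×269 + 9.57×96 + 3.86×95 = 575.66 + 918.72 + 366.7 = 1861.08
P = 2032.98 / 1861.08 × 100 = 109.2366
Fisher = √(L × P) = √(109.6580 × 109.2366) = 109.4471

109.45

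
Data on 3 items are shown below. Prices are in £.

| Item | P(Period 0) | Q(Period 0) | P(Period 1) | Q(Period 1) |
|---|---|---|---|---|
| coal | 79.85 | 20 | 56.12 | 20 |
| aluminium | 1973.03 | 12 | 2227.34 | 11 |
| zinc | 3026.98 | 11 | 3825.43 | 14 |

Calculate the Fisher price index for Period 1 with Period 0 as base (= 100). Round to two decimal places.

Laspeyres component (base-period weights):
ΣP(Period 1)Q(Period 0) = 56.12×20 + 2227.34×12 + 3825.43×11 = 1122.4 + 26728.08 + 42079.73 = 69930.21
ΣP(Period 0)Q(Period 0) = 79.85×20 + 1973.03×12 + 3026.98×11 = 1597 + 23676.36 + 33296.78 = 58570.14
L = 69930.21 / 58570.14 × 100 = 119.3957
Paasche component (current-period weights):
ΣP(Period 1)Q(Period 1) = 56.12×20 + 2227.34×11 + 3825.43×14 = 1122.4 + 24500.74 + 53556.02 = 79179.16
ΣP(Period 0)Q(Period 1) = 79.85×20 + 1973.03×11 + 3026.98×14 = 1597 + 21703.33 + 42377.72 = 65678.05
P = 79179.16 / 65678.05 × 100 = 120.5565
Fisher = √(L × P) = √(119.3957 × 120.5565) = 119.9747

119.97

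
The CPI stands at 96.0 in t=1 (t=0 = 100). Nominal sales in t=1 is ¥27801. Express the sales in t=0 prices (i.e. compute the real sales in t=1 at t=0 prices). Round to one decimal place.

28959.4

Real = Nominal ÷ (Index/100) = 27801 ÷ (96.0/100)
     = 27801 ÷ 0.960 = 28959.3750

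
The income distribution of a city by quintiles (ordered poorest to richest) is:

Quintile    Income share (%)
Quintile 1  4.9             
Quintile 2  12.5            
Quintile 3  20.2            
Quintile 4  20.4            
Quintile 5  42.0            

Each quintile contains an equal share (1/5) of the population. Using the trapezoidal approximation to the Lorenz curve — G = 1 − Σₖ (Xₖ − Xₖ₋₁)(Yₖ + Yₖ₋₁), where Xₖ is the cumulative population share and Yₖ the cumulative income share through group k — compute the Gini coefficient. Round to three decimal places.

0.328

Cumulative income shares Yₖ: 0.0490, 0.1740, 0.3760, 0.5800, 1.0000
Σ (Xₖ−Xₖ₋₁)(Yₖ+Yₖ₋₁) = (1/5)(0.0490+0.0000) + (1/5)(0.1740+0.0490) + (1/5)(0.3760+0.1740) + (1/5)(0.5800+0.3760) + (1/5)(1.0000+0.5800)
  = 0.0098 + 0.0446 + 0.1100 + 0.1912 + 0.3160 = 0.6716
G = 1 − 0.6716 = 0.3284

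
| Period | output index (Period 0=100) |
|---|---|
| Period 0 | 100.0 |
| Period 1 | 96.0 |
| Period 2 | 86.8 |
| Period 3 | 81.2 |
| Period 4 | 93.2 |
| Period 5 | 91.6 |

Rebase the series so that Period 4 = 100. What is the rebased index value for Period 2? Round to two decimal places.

93.13

Rebased(Period 2) = 86.8 / 93.2 × 100 = 93.1330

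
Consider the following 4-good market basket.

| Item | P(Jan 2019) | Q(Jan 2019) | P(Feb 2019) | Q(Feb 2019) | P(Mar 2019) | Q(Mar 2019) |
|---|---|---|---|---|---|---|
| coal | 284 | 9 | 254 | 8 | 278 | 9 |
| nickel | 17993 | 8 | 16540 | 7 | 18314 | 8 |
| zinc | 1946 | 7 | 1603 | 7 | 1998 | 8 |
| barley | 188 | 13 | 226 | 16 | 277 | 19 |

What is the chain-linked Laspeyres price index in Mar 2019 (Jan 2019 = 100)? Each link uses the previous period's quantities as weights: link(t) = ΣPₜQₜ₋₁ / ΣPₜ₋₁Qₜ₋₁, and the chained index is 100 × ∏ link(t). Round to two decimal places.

Link Jan 2019→Feb 2019:
ΣP(Feb 2019)Q(Jan 2019) = 254×9 + 16540×8 + 1603×7 + 226×13 = 2286 + 132320 + 11221 + 2938 = 148765
ΣP(Jan 2019)Q(Jan 2019) = 284×9 + 17993×8 + 1946×7 + 188×13 = 2556 + 143944 + 13622 + 2444 = 162566
link = 148765/162566 = 0.915105
Link Feb 2019→Mar 2019:
ΣP(Mar 2019)Q(Feb 2019) = 278×8 + 18314×7 + 1998×7 + 277×16 = 2224 + 128198 + 13986 + 4432 = 148840
ΣP(Feb 2019)Q(Feb 2019) = 254×8 + 16540×7 + 1603×7 + 226×16 = 2032 + 115780 + 11221 + 3616 = 132649
link = 148840/132649 = 1.122059
Chained index = 100 × 0.915105 × 1.122059 = 102.6802

102.68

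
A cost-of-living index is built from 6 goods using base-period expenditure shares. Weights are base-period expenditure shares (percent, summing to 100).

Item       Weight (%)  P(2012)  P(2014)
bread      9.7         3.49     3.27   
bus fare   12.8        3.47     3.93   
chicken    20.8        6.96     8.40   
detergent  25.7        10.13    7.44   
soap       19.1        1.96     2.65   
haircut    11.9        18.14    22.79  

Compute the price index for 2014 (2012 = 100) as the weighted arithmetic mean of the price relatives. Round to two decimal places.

108.34

bread: 9.7 × (3.27/3.49) = 9.7 × 0.936963 = 9.0885
bus fare: 12.8 × (3.93/3.47) = 12.8 × 1.132565 = 14.4968
chicken: 20.8 × (8.40/6.96) = 20.8 × 1.206897 = 25.1034
detergent: 25.7 × (7.44/10.13) = 25.7 × 0.734452 = 18.8754
soap: 19.1 × (2.65/1.96) = 19.1 × 1.352041 = 25.8240
haircut: 11.9 × (22.79/18.14) = 11.9 × 1.256340 = 14.9504
Index = Σ wᵢ·(p₁ᵢ/p₀ᵢ) = 9.0885 + 14.4968 + 25.1034 + 18.8754 + 25.8240 + 14.9504 = 108.3387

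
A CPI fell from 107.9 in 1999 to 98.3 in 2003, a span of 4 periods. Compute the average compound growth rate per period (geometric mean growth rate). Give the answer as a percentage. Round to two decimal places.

-2.30%

Growth factor = (98.3/107.9)^(1/4) = (0.911029)^(1/4) = 0.976974
Growth rate = 0.976974 − 1 = -0.023026 = -2.3026%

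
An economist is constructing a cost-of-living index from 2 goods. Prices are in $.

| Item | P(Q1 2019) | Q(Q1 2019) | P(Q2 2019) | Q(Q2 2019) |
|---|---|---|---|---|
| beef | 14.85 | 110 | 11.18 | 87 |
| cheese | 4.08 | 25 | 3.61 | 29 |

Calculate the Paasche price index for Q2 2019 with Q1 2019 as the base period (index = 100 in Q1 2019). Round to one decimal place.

76.4

Paasche price index uses current-period quantities as weights.
ΣP(Q2 2019)·Q(Q2 2019) = 11.18×87 + 3.61×29 = 972.66 + 104.69 = 1077.35
ΣP(Q1 2019)·Q(Q2 2019) = 14.85×87 + 4.08×29 = 1291.95 + 118.32 = 1410.27
Index = 1077.35 / 1410.27 × 100 = 76.3932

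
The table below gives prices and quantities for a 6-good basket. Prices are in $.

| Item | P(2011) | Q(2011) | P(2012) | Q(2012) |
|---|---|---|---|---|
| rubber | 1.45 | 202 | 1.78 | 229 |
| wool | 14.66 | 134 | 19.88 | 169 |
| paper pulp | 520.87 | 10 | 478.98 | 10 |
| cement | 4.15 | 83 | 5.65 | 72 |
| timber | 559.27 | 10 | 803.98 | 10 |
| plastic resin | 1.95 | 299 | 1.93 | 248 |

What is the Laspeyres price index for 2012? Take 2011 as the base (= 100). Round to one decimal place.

120.8

Laspeyres price index uses base-period quantities as weights.
ΣP(2012)·Q(2011) = 1.78×202 + 19.88×134 + 478.98×10 + 5.65×83 + 803.98×10 + 1.93×299 = 359.56 + 2663.92 + 4789.8 + 468.95 + 8039.8 + 577.07 = 16899.1
ΣP(2011)·Q(2011) = 1.45×202 + 14.66×134 + 520.87×10 + 4.15×83 + 559.27×10 + 1.95×299 = 292.9 + 1964.44 + 5208.7 + 344.45 + 5592.7 + 583.05 = 13986.24
Index = 16899.1 / 13986.24 × 100 = 120.8266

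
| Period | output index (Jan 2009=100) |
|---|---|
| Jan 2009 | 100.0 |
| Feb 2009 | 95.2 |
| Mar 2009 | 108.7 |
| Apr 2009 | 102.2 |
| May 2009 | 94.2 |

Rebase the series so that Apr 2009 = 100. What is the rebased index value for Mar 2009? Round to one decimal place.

Rebased(Mar 2009) = 108.7 / 102.2 × 100 = 106.3601

106.4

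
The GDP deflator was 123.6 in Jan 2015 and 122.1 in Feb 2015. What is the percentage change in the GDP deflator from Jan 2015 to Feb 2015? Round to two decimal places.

-1.21%

Change = (122.1 − 123.6) / 123.6 × 100
       = -1.5 / 123.6 × 100 = -1.2136%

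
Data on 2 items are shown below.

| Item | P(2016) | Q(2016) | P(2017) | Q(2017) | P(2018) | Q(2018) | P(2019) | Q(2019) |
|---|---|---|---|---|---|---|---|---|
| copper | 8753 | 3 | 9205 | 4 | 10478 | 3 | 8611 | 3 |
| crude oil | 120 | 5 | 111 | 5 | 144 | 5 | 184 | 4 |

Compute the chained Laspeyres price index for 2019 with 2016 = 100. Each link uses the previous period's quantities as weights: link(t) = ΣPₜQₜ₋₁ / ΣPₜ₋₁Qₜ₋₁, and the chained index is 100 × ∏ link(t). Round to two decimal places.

99.54

Link 2016→2017:
ΣP(2017)Q(2016) = 9205×3 + 111×5 = 27615 + 555 = 28170
ΣP(2016)Q(2016) = 8753×3 + 120×5 = 26259 + 600 = 26859
link = 28170/26859 = 1.048810
Link 2017→2018:
ΣP(2018)Q(2017) = 10478×4 + 144×5 = 41912 + 720 = 42632
ΣP(2017)Q(2017) = 9205×4 + 111×5 = 36820 + 555 = 37375
link = 42632/37375 = 1.140656
Link 2018→2019:
ΣP(2019)Q(2018) = 8611×3 + 184×5 = 25833 + 920 = 26753
ΣP(2018)Q(2018) = 10478×3 + 144×5 = 31434 + 720 = 32154
link = 26753/32154 = 0.832027
Chained index = 100 × 1.048810 × 1.140656 × 0.832027 = 99.5380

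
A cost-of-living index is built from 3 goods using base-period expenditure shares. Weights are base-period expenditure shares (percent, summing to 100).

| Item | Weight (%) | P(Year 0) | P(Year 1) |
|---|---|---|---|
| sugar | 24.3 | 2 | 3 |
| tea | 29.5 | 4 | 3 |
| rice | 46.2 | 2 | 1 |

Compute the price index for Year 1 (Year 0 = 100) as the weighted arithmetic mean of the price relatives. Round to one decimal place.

sugar: 24.3 × (3/2) = 24.3 × 1.500000 = 36.4500
tea: 29.5 × (3/4) = 29.5 × 0.750000 = 22.1250
rice: 46.2 × (1/2) = 46.2 × 0.500000 = 23.1000
Index = Σ wᵢ·(p₁ᵢ/p₀ᵢ) = 36.4500 + 22.1250 + 23.1000 = 81.6750

81.7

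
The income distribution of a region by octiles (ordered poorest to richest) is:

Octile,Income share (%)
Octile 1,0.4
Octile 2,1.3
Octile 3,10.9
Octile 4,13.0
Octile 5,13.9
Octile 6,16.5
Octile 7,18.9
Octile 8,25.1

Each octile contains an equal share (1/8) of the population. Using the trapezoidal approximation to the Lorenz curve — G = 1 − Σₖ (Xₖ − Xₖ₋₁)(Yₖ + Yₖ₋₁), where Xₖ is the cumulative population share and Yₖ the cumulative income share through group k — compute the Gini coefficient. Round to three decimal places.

0.348

Cumulative income shares Yₖ: 0.0040, 0.0170, 0.1260, 0.2560, 0.3950, 0.5600, 0.7490, 1.0000
Σ (Xₖ−Xₖ₋₁)(Yₖ+Yₖ₋₁) = (1/8)(0.0040+0.0000) + (1/8)(0.0170+0.0040) + (1/8)(0.1260+0.0170) + (1/8)(0.2560+0.1260) + (1/8)(0.3950+0.2560) + (1/8)(0.5600+0.3950) + (1/8)(0.7490+0.5600) + (1/8)(1.0000+0.7490)
  = 0.0005 + 0.0026 + 0.0179 + 0.0478 + 0.0814 + 0.1194 + 0.1636 + 0.2186 = 0.6518
G = 1 − 0.6518 = 0.3482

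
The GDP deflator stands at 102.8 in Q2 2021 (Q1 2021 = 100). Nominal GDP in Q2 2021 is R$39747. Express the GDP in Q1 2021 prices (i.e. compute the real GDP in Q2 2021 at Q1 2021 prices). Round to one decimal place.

38664.4

Real = Nominal ÷ (Index/100) = 39747 ÷ (102.8/100)
     = 39747 ÷ 1.028 = 38664.3969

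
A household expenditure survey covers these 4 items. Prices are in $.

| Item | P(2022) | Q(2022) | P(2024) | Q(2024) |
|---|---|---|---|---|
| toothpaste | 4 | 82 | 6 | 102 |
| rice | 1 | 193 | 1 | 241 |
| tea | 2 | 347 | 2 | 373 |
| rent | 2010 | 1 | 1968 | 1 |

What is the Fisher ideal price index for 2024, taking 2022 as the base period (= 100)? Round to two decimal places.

Laspeyres component (base-period weights):
ΣP(2024)Q(2022) = 6×82 + 1×193 + 2×347 + 1968×1 = 492 + 193 + 694 + 1968 = 3347
ΣP(2022)Q(2022) = 4×82 + 1×193 + 2×347 + 2010×1 = 328 + 193 + 694 + 2010 = 3225
L = 3347 / 3225 × 100 = 103.7829
Paasche component (current-period weights):
ΣP(2024)Q(2024) = 6×102 + 1×241 + 2×373 + 1968×1 = 612 + 241 + 746 + 1968 = 3567
ΣP(2022)Q(2024) = 4×102 + 1×241 + 2×373 + 2010×1 = 408 + 241 + 746 + 2010 = 3405
P = 3567 / 3405 × 100 = 104.7577
Fisher = √(L × P) = √(103.7829 × 104.7577) = 104.2692

104.27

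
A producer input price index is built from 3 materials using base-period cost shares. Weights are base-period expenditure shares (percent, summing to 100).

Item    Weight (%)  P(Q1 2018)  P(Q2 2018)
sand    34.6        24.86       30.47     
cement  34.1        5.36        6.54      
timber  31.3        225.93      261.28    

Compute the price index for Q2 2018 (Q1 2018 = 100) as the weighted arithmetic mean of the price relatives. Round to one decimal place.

sand: 34.6 × (30.47/24.86) = 34.6 × 1.225664 = 42.4080
cement: 34.1 × (6.54/5.36) = 34.1 × 1.220149 = 41.6071
timber: 31.3 × (261.28/225.93) = 31.3 × 1.156464 = 36.1973
Index = Σ wᵢ·(p₁ᵢ/p₀ᵢ) = 42.4080 + 41.6071 + 36.1973 = 120.2124

120.2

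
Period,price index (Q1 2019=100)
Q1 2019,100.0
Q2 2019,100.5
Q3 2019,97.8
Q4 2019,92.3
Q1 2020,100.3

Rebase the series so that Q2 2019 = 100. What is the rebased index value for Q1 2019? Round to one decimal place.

Rebased(Q1 2019) = 100.0 / 100.5 × 100 = 99.5025

99.5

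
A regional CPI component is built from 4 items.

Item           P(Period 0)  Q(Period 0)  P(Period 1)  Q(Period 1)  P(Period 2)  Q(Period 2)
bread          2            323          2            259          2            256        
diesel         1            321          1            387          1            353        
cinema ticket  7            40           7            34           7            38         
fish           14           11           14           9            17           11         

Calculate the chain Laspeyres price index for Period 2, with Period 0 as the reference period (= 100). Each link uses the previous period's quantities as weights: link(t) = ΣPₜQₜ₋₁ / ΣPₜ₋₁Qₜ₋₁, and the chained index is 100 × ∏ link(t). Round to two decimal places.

Link Period 0→Period 1:
ΣP(Period 1)Q(Period 0) = 2×323 + 1×321 + 7×40 + 14×11 = 646 + 321 + 280 + 154 = 1401
ΣP(Period 0)Q(Period 0) = 2×323 + 1×321 + 7×40 + 14×11 = 646 + 321 + 280 + 154 = 1401
link = 1401/1401 = 1.000000
Link Period 1→Period 2:
ΣP(Period 2)Q(Period 1) = 2×259 + 1×387 + 7×34 + 17×9 = 518 + 387 + 238 + 153 = 1296
ΣP(Period 1)Q(Period 1) = 2×259 + 1×387 + 7×34 + 14×9 = 518 + 387 + 238 + 126 = 1269
link = 1296/1269 = 1.021277
Chained index = 100 × 1.000000 × 1.021277 = 102.1277

102.13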